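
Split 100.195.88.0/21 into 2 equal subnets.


New prefix = 21 + 1 = 22
Each subnet has 1024 addresses
  100.195.88.0/22
  100.195.92.0/22
Subnets: 100.195.88.0/22, 100.195.92.0/22


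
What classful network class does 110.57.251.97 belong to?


First octet: 110
Binary: 01101110
0xxxxxxx -> Class A (1-126)
Class A, default mask 255.0.0.0 (/8)


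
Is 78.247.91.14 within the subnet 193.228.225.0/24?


Subnet network: 193.228.225.0
Test IP AND mask: 78.247.91.0
No, 78.247.91.14 is not in 193.228.225.0/24


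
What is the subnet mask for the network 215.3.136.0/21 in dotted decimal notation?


/21 means 21 network bits, 11 host bits
Binary: 11111111111111111111100000000000
Mask: 255.255.248.0


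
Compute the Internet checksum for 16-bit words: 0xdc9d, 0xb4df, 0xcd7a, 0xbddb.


Sum all words (with carry folding):
+ 0xdc9d = 0xdc9d
+ 0xb4df = 0x917d
+ 0xcd7a = 0x5ef8
+ 0xbddb = 0x1cd4
One's complement: ~0x1cd4
Checksum = 0xe32b


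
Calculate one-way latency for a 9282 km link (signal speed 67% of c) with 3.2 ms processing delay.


Speed = 0.67 * 3e5 km/s = 201000 km/s
Propagation delay = 9282 / 201000 = 0.0462 s = 46.1791 ms
Processing delay = 3.2 ms
Total one-way latency = 49.3791 ms


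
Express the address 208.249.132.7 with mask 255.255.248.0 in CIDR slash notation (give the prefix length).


Binary: 11111111.11111111.11111000.00000000
Count leading 1s
Prefix: /21


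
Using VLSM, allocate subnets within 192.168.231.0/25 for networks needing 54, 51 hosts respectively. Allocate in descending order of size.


54 hosts -> /26 (62 usable): 192.168.231.0/26
51 hosts -> /26 (62 usable): 192.168.231.64/26
Allocation: 192.168.231.0/26 (54 hosts, 62 usable); 192.168.231.64/26 (51 hosts, 62 usable)


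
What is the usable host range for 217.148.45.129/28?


Network: 217.148.45.128
Broadcast: 217.148.45.143
First usable = network + 1
Last usable = broadcast - 1
Range: 217.148.45.129 to 217.148.45.142


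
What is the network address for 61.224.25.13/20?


IP:   00111101.11100000.00011001.00001101
Mask: 11111111.11111111.11110000.00000000
AND operation:
Net:  00111101.11100000.00010000.00000000
Network: 61.224.16.0/20


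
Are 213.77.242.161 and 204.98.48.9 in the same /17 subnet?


Mask: 255.255.128.0
213.77.242.161 AND mask = 213.77.128.0
204.98.48.9 AND mask = 204.98.0.0
No, different subnets (213.77.128.0 vs 204.98.0.0)


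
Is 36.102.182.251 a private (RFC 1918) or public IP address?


RFC 1918 private ranges:
  10.0.0.0/8 (10.0.0.0 - 10.255.255.255)
  172.16.0.0/12 (172.16.0.0 - 172.31.255.255)
  192.168.0.0/16 (192.168.0.0 - 192.168.255.255)
Public (not in any RFC 1918 range)


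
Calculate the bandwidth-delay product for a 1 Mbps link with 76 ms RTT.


BDP = bandwidth * RTT
= 1 Mbps * 76 ms
= 1 * 1e6 * 76 / 1000 bits
= 76000 bits
= 9500 bytes
= 9.2773 KB
BDP = 76000 bits (9500 bytes)


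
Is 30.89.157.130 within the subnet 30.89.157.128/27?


Subnet network: 30.89.157.128
Test IP AND mask: 30.89.157.128
Yes, 30.89.157.130 is in 30.89.157.128/27


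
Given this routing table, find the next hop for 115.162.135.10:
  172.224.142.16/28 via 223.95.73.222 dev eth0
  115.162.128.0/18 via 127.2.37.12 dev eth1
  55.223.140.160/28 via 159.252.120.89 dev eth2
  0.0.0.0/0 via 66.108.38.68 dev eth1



Longest prefix match for 115.162.135.10:
  /28 172.224.142.16: no
  /18 115.162.128.0: MATCH
  /28 55.223.140.160: no
  /0 0.0.0.0: MATCH
Selected: next-hop 127.2.37.12 via eth1 (matched /18)


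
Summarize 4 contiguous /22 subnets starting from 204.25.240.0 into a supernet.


Original prefix: /22
Number of subnets: 4 = 2^2
New prefix = 22 - 2 = 20
Supernet: 204.25.240.0/20


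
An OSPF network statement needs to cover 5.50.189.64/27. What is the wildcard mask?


Subnet mask: 255.255.255.224
Wildcard = 255.255.255.255 - subnet mask
255 - 255 = 0
255 - 255 = 0
255 - 255 = 0
255 - 224 = 31
Wildcard: 0.0.0.31


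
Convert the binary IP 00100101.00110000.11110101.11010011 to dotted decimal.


00100101 = 37
00110000 = 48
11110101 = 245
11010011 = 211
IP: 37.48.245.211


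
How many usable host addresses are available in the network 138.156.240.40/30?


Host bits = 32 - 30 = 2
Total addresses = 2^2 = 4
Usable = total - 2 (network and broadcast)
Usable hosts: 2


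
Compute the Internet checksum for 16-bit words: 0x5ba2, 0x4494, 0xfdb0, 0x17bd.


Sum all words (with carry folding):
+ 0x5ba2 = 0x5ba2
+ 0x4494 = 0xa036
+ 0xfdb0 = 0x9de7
+ 0x17bd = 0xb5a4
One's complement: ~0xb5a4
Checksum = 0x4a5b


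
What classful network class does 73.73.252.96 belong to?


First octet: 73
Binary: 01001001
0xxxxxxx -> Class A (1-126)
Class A, default mask 255.0.0.0 (/8)


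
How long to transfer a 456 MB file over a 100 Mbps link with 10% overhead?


Effective throughput = 100 * (1 - 10/100) = 90 Mbps
File size in Mb = 456 * 8 = 3648 Mb
Time = 3648 / 90
Time = 40.5333 seconds


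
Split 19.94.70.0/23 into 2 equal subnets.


New prefix = 23 + 1 = 24
Each subnet has 256 addresses
  19.94.70.0/24
  19.94.71.0/24
Subnets: 19.94.70.0/24, 19.94.71.0/24


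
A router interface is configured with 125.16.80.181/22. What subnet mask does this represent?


/22 means 22 network bits, 10 host bits
Binary: 11111111111111111111110000000000
Mask: 255.255.252.0


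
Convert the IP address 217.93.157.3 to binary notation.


217 = 11011001
93 = 01011101
157 = 10011101
3 = 00000011
Binary: 11011001.01011101.10011101.00000011


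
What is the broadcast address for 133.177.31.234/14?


Network: 133.176.0.0/14
Host bits = 18
Set all host bits to 1:
Broadcast: 133.179.255.255


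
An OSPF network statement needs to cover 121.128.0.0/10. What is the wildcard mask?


Subnet mask: 255.192.0.0
Wildcard = 255.255.255.255 - subnet mask
255 - 255 = 0
255 - 192 = 63
255 - 0 = 255
255 - 0 = 255
Wildcard: 0.63.255.255


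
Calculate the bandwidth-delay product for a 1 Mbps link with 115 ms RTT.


BDP = bandwidth * RTT
= 1 Mbps * 115 ms
= 1 * 1e6 * 115 / 1000 bits
= 115000 bits
= 14375 bytes
= 14.0381 KB
BDP = 115000 bits (14375 bytes)


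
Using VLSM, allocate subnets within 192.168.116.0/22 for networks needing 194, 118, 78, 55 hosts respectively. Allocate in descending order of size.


194 hosts -> /24 (254 usable): 192.168.116.0/24
118 hosts -> /25 (126 usable): 192.168.117.0/25
78 hosts -> /25 (126 usable): 192.168.117.128/25
55 hosts -> /26 (62 usable): 192.168.118.0/26
Allocation: 192.168.116.0/24 (194 hosts, 254 usable); 192.168.117.0/25 (118 hosts, 126 usable); 192.168.117.128/25 (78 hosts, 126 usable); 192.168.118.0/26 (55 hosts, 62 usable)


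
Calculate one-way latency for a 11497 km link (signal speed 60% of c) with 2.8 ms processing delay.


Speed = 0.6 * 3e5 km/s = 180000 km/s
Propagation delay = 11497 / 180000 = 0.0639 s = 63.8722 ms
Processing delay = 2.8 ms
Total one-way latency = 66.6722 ms


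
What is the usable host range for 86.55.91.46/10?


Network: 86.0.0.0
Broadcast: 86.63.255.255
First usable = network + 1
Last usable = broadcast - 1
Range: 86.0.0.1 to 86.63.255.254


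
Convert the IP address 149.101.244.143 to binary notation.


149 = 10010101
101 = 01100101
244 = 11110100
143 = 10001111
Binary: 10010101.01100101.11110100.10001111


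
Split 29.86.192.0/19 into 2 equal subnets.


New prefix = 19 + 1 = 20
Each subnet has 4096 addresses
  29.86.192.0/20
  29.86.208.0/20
Subnets: 29.86.192.0/20, 29.86.208.0/20


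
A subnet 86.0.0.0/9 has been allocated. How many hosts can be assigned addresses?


Host bits = 32 - 9 = 23
Total addresses = 2^23 = 8388608
Usable = total - 2 (network and broadcast)
Usable hosts: 8388606


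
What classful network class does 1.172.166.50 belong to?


First octet: 1
Binary: 00000001
0xxxxxxx -> Class A (1-126)
Class A, default mask 255.0.0.0 (/8)


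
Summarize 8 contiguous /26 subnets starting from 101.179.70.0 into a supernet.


Original prefix: /26
Number of subnets: 8 = 2^3
New prefix = 26 - 3 = 23
Supernet: 101.179.70.0/23


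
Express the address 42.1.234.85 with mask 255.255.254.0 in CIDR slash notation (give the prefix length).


Binary: 11111111.11111111.11111110.00000000
Count leading 1s
Prefix: /23


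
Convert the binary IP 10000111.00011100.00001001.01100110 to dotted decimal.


10000111 = 135
00011100 = 28
00001001 = 9
01100110 = 102
IP: 135.28.9.102


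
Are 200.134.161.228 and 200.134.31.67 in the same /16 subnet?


Mask: 255.255.0.0
200.134.161.228 AND mask = 200.134.0.0
200.134.31.67 AND mask = 200.134.0.0
Yes, same subnet (200.134.0.0)


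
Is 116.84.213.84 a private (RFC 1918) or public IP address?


RFC 1918 private ranges:
  10.0.0.0/8 (10.0.0.0 - 10.255.255.255)
  172.16.0.0/12 (172.16.0.0 - 172.31.255.255)
  192.168.0.0/16 (192.168.0.0 - 192.168.255.255)
Public (not in any RFC 1918 range)


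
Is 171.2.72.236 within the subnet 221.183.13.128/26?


Subnet network: 221.183.13.128
Test IP AND mask: 171.2.72.192
No, 171.2.72.236 is not in 221.183.13.128/26


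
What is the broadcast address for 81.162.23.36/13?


Network: 81.160.0.0/13
Host bits = 19
Set all host bits to 1:
Broadcast: 81.167.255.255


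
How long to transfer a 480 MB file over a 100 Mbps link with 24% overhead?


Effective throughput = 100 * (1 - 24/100) = 76 Mbps
File size in Mb = 480 * 8 = 3840 Mb
Time = 3840 / 76
Time = 50.5263 seconds


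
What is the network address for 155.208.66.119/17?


IP:   10011011.11010000.01000010.01110111
Mask: 11111111.11111111.10000000.00000000
AND operation:
Net:  10011011.11010000.00000000.00000000
Network: 155.208.0.0/17


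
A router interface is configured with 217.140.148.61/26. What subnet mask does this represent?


/26 means 26 network bits, 6 host bits
Binary: 11111111111111111111111111000000
Mask: 255.255.255.192


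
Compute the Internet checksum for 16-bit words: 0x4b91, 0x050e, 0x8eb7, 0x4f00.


Sum all words (with carry folding):
+ 0x4b91 = 0x4b91
+ 0x050e = 0x509f
+ 0x8eb7 = 0xdf56
+ 0x4f00 = 0x2e57
One's complement: ~0x2e57
Checksum = 0xd1a8


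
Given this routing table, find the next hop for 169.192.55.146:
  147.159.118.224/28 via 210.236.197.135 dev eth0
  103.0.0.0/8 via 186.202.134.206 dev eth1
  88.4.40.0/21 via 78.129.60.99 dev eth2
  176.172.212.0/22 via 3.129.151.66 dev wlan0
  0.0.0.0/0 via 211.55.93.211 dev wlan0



Longest prefix match for 169.192.55.146:
  /28 147.159.118.224: no
  /8 103.0.0.0: no
  /21 88.4.40.0: no
  /22 176.172.212.0: no
  /0 0.0.0.0: MATCH
Selected: next-hop 211.55.93.211 via wlan0 (matched /0)


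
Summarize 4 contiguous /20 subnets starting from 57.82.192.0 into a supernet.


Original prefix: /20
Number of subnets: 4 = 2^2
New prefix = 20 - 2 = 18
Supernet: 57.82.192.0/18


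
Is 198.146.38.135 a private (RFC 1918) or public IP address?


RFC 1918 private ranges:
  10.0.0.0/8 (10.0.0.0 - 10.255.255.255)
  172.16.0.0/12 (172.16.0.0 - 172.31.255.255)
  192.168.0.0/16 (192.168.0.0 - 192.168.255.255)
Public (not in any RFC 1918 range)


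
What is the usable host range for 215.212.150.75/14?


Network: 215.212.0.0
Broadcast: 215.215.255.255
First usable = network + 1
Last usable = broadcast - 1
Range: 215.212.0.1 to 215.215.255.254


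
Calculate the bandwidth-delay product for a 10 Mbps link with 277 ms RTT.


BDP = bandwidth * RTT
= 10 Mbps * 277 ms
= 10 * 1e6 * 277 / 1000 bits
= 2770000 bits
= 346250 bytes
= 338.1348 KB
BDP = 2770000 bits (346250 bytes)


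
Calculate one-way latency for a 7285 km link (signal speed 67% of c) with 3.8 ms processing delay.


Speed = 0.67 * 3e5 km/s = 201000 km/s
Propagation delay = 7285 / 201000 = 0.0362 s = 36.2438 ms
Processing delay = 3.8 ms
Total one-way latency = 40.0438 ms


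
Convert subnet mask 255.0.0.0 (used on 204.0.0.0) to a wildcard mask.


Subnet mask: 255.0.0.0
Wildcard = 255.255.255.255 - subnet mask
255 - 255 = 0
255 - 0 = 255
255 - 0 = 255
255 - 0 = 255
Wildcard: 0.255.255.255


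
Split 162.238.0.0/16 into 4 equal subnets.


New prefix = 16 + 2 = 18
Each subnet has 16384 addresses
  162.238.0.0/18
  162.238.64.0/18
  162.238.128.0/18
  162.238.192.0/18
Subnets: 162.238.0.0/18, 162.238.64.0/18, 162.238.128.0/18, 162.238.192.0/18


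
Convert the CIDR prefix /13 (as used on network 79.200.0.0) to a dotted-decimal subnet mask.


/13 means 13 network bits, 19 host bits
Binary: 11111111111110000000000000000000
Mask: 255.248.0.0


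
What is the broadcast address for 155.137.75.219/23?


Network: 155.137.74.0/23
Host bits = 9
Set all host bits to 1:
Broadcast: 155.137.75.255


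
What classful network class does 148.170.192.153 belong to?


First octet: 148
Binary: 10010100
10xxxxxx -> Class B (128-191)
Class B, default mask 255.255.0.0 (/16)


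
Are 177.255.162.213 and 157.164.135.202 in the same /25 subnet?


Mask: 255.255.255.128
177.255.162.213 AND mask = 177.255.162.128
157.164.135.202 AND mask = 157.164.135.128
No, different subnets (177.255.162.128 vs 157.164.135.128)


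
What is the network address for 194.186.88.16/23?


IP:   11000010.10111010.01011000.00010000
Mask: 11111111.11111111.11111110.00000000
AND operation:
Net:  11000010.10111010.01011000.00000000
Network: 194.186.88.0/23


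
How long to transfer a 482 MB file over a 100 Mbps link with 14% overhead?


Effective throughput = 100 * (1 - 14/100) = 86 Mbps
File size in Mb = 482 * 8 = 3856 Mb
Time = 3856 / 86
Time = 44.8372 seconds


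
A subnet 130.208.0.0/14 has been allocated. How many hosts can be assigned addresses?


Host bits = 32 - 14 = 18
Total addresses = 2^18 = 262144
Usable = total - 2 (network and broadcast)
Usable hosts: 262142


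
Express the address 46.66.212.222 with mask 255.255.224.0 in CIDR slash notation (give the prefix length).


Binary: 11111111.11111111.11100000.00000000
Count leading 1s
Prefix: /19


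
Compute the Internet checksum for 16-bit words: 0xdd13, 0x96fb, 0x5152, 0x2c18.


Sum all words (with carry folding):
+ 0xdd13 = 0xdd13
+ 0x96fb = 0x740f
+ 0x5152 = 0xc561
+ 0x2c18 = 0xf179
One's complement: ~0xf179
Checksum = 0x0e86


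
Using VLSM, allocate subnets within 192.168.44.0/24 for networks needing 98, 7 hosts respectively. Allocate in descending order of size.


98 hosts -> /25 (126 usable): 192.168.44.0/25
7 hosts -> /28 (14 usable): 192.168.44.128/28
Allocation: 192.168.44.0/25 (98 hosts, 126 usable); 192.168.44.128/28 (7 hosts, 14 usable)


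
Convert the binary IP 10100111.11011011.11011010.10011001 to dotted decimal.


10100111 = 167
11011011 = 219
11011010 = 218
10011001 = 153
IP: 167.219.218.153


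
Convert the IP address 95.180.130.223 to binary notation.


95 = 01011111
180 = 10110100
130 = 10000010
223 = 11011111
Binary: 01011111.10110100.10000010.11011111


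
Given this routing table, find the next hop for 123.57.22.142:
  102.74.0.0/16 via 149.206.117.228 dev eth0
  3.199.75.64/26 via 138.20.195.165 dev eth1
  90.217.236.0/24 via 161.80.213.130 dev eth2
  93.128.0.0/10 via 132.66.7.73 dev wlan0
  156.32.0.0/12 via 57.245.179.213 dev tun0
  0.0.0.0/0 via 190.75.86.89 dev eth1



Longest prefix match for 123.57.22.142:
  /16 102.74.0.0: no
  /26 3.199.75.64: no
  /24 90.217.236.0: no
  /10 93.128.0.0: no
  /12 156.32.0.0: no
  /0 0.0.0.0: MATCH
Selected: next-hop 190.75.86.89 via eth1 (matched /0)


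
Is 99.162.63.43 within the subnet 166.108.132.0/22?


Subnet network: 166.108.132.0
Test IP AND mask: 99.162.60.0
No, 99.162.63.43 is not in 166.108.132.0/22


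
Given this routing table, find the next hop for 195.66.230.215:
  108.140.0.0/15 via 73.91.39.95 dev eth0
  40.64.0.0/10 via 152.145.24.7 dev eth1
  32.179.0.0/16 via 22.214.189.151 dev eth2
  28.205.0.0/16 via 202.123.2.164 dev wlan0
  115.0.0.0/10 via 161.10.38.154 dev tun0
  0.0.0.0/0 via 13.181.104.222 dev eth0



Longest prefix match for 195.66.230.215:
  /15 108.140.0.0: no
  /10 40.64.0.0: no
  /16 32.179.0.0: no
  /16 28.205.0.0: no
  /10 115.0.0.0: no
  /0 0.0.0.0: MATCH
Selected: next-hop 13.181.104.222 via eth0 (matched /0)


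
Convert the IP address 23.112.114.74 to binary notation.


23 = 00010111
112 = 01110000
114 = 01110010
74 = 01001010
Binary: 00010111.01110000.01110010.01001010


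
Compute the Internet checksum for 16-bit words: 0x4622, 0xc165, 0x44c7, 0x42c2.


Sum all words (with carry folding):
+ 0x4622 = 0x4622
+ 0xc165 = 0x0788
+ 0x44c7 = 0x4c4f
+ 0x42c2 = 0x8f11
One's complement: ~0x8f11
Checksum = 0x70ee


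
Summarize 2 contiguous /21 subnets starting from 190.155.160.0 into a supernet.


Original prefix: /21
Number of subnets: 2 = 2^1
New prefix = 21 - 1 = 20
Supernet: 190.155.160.0/20


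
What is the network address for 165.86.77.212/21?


IP:   10100101.01010110.01001101.11010100
Mask: 11111111.11111111.11111000.00000000
AND operation:
Net:  10100101.01010110.01001000.00000000
Network: 165.86.72.0/21


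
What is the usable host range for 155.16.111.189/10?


Network: 155.0.0.0
Broadcast: 155.63.255.255
First usable = network + 1
Last usable = broadcast - 1
Range: 155.0.0.1 to 155.63.255.254


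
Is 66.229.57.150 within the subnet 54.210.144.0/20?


Subnet network: 54.210.144.0
Test IP AND mask: 66.229.48.0
No, 66.229.57.150 is not in 54.210.144.0/20


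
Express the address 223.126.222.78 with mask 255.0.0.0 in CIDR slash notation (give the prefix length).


Binary: 11111111.00000000.00000000.00000000
Count leading 1s
Prefix: /8


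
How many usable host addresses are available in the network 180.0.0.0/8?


Host bits = 32 - 8 = 24
Total addresses = 2^24 = 16777216
Usable = total - 2 (network and broadcast)
Usable hosts: 16777214


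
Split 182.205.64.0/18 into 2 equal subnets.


New prefix = 18 + 1 = 19
Each subnet has 8192 addresses
  182.205.64.0/19
  182.205.96.0/19
Subnets: 182.205.64.0/19, 182.205.96.0/19


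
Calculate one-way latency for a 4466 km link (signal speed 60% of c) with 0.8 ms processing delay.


Speed = 0.6 * 3e5 km/s = 180000 km/s
Propagation delay = 4466 / 180000 = 0.0248 s = 24.8111 ms
Processing delay = 0.8 ms
Total one-way latency = 25.6111 ms


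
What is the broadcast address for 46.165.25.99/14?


Network: 46.164.0.0/14
Host bits = 18
Set all host bits to 1:
Broadcast: 46.167.255.255


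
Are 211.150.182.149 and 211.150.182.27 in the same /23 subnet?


Mask: 255.255.254.0
211.150.182.149 AND mask = 211.150.182.0
211.150.182.27 AND mask = 211.150.182.0
Yes, same subnet (211.150.182.0)


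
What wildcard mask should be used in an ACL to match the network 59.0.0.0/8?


Subnet mask: 255.0.0.0
Wildcard = 255.255.255.255 - subnet mask
255 - 255 = 0
255 - 0 = 255
255 - 0 = 255
255 - 0 = 255
Wildcard: 0.255.255.255


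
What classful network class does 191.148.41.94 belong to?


First octet: 191
Binary: 10111111
10xxxxxx -> Class B (128-191)
Class B, default mask 255.255.0.0 (/16)


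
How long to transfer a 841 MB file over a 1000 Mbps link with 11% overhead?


Effective throughput = 1000 * (1 - 11/100) = 890 Mbps
File size in Mb = 841 * 8 = 6728 Mb
Time = 6728 / 890
Time = 7.5596 seconds


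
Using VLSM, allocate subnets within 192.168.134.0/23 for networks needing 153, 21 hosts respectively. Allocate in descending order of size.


153 hosts -> /24 (254 usable): 192.168.134.0/24
21 hosts -> /27 (30 usable): 192.168.135.0/27
Allocation: 192.168.134.0/24 (153 hosts, 254 usable); 192.168.135.0/27 (21 hosts, 30 usable)


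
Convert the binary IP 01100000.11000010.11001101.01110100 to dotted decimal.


01100000 = 96
11000010 = 194
11001101 = 205
01110100 = 116
IP: 96.194.205.116


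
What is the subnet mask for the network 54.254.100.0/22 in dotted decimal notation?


/22 means 22 network bits, 10 host bits
Binary: 11111111111111111111110000000000
Mask: 255.255.252.0


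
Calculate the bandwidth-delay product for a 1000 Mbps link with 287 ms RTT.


BDP = bandwidth * RTT
= 1000 Mbps * 287 ms
= 1000 * 1e6 * 287 / 1000 bits
= 287000000 bits
= 35875000 bytes
= 35034.1797 KB
BDP = 287000000 bits (35875000 bytes)


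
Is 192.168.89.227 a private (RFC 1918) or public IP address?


RFC 1918 private ranges:
  10.0.0.0/8 (10.0.0.0 - 10.255.255.255)
  172.16.0.0/12 (172.16.0.0 - 172.31.255.255)
  192.168.0.0/16 (192.168.0.0 - 192.168.255.255)
Private (in 192.168.0.0/16)


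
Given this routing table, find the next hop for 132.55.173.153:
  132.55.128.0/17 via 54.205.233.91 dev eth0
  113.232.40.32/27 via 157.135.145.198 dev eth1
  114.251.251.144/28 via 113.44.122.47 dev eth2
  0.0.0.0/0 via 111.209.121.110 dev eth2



Longest prefix match for 132.55.173.153:
  /17 132.55.128.0: MATCH
  /27 113.232.40.32: no
  /28 114.251.251.144: no
  /0 0.0.0.0: MATCH
Selected: next-hop 54.205.233.91 via eth0 (matched /17)


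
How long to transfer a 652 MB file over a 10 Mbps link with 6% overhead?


Effective throughput = 10 * (1 - 6/100) = 9.4 Mbps
File size in Mb = 652 * 8 = 5216 Mb
Time = 5216 / 9.4
Time = 554.8936 seconds


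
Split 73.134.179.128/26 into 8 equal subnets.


New prefix = 26 + 3 = 29
Each subnet has 8 addresses
  73.134.179.128/29
  73.134.179.136/29
  73.134.179.144/29
  73.134.179.152/29
  73.134.179.160/29
  73.134.179.168/29
  73.134.179.176/29
  73.134.179.184/29
Subnets: 73.134.179.128/29, 73.134.179.136/29, 73.134.179.144/29, 73.134.179.152/29, 73.134.179.160/29, 73.134.179.168/29, 73.134.179.176/29, 73.134.179.184/29


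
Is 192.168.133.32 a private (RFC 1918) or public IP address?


RFC 1918 private ranges:
  10.0.0.0/8 (10.0.0.0 - 10.255.255.255)
  172.16.0.0/12 (172.16.0.0 - 172.31.255.255)
  192.168.0.0/16 (192.168.0.0 - 192.168.255.255)
Private (in 192.168.0.0/16)


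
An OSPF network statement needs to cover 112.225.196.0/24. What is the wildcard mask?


Subnet mask: 255.255.255.0
Wildcard = 255.255.255.255 - subnet mask
255 - 255 = 0
255 - 255 = 0
255 - 255 = 0
255 - 0 = 255
Wildcard: 0.0.0.255


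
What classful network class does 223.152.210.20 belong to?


First octet: 223
Binary: 11011111
110xxxxx -> Class C (192-223)
Class C, default mask 255.255.255.0 (/24)


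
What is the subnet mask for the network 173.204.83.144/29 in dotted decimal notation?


/29 means 29 network bits, 3 host bits
Binary: 11111111111111111111111111111000
Mask: 255.255.255.248


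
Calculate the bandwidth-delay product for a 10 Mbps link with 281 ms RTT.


BDP = bandwidth * RTT
= 10 Mbps * 281 ms
= 10 * 1e6 * 281 / 1000 bits
= 2810000 bits
= 351250 bytes
= 343.0176 KB
BDP = 2810000 bits (351250 bytes)


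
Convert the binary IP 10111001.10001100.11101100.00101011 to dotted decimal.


10111001 = 185
10001100 = 140
11101100 = 236
00101011 = 43
IP: 185.140.236.43


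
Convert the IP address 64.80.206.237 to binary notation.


64 = 01000000
80 = 01010000
206 = 11001110
237 = 11101101
Binary: 01000000.01010000.11001110.11101101


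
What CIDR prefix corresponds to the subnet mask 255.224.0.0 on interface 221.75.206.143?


Binary: 11111111.11100000.00000000.00000000
Count leading 1s
Prefix: /11


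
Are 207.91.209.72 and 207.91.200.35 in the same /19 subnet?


Mask: 255.255.224.0
207.91.209.72 AND mask = 207.91.192.0
207.91.200.35 AND mask = 207.91.192.0
Yes, same subnet (207.91.192.0)


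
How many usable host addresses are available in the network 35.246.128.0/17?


Host bits = 32 - 17 = 15
Total addresses = 2^15 = 32768
Usable = total - 2 (network and broadcast)
Usable hosts: 32766


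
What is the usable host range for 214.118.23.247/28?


Network: 214.118.23.240
Broadcast: 214.118.23.255
First usable = network + 1
Last usable = broadcast - 1
Range: 214.118.23.241 to 214.118.23.254


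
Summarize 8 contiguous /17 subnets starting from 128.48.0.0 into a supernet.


Original prefix: /17
Number of subnets: 8 = 2^3
New prefix = 17 - 3 = 14
Supernet: 128.48.0.0/14


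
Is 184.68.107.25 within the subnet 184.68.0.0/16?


Subnet network: 184.68.0.0
Test IP AND mask: 184.68.0.0
Yes, 184.68.107.25 is in 184.68.0.0/16


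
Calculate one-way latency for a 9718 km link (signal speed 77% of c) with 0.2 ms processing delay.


Speed = 0.77 * 3e5 km/s = 231000 km/s
Propagation delay = 9718 / 231000 = 0.0421 s = 42.0693 ms
Processing delay = 0.2 ms
Total one-way latency = 42.2693 ms


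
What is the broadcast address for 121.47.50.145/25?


Network: 121.47.50.128/25
Host bits = 7
Set all host bits to 1:
Broadcast: 121.47.50.255


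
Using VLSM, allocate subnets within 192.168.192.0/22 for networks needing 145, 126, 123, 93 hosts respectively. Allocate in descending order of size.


145 hosts -> /24 (254 usable): 192.168.192.0/24
126 hosts -> /25 (126 usable): 192.168.193.0/25
123 hosts -> /25 (126 usable): 192.168.193.128/25
93 hosts -> /25 (126 usable): 192.168.194.0/25
Allocation: 192.168.192.0/24 (145 hosts, 254 usable); 192.168.193.0/25 (126 hosts, 126 usable); 192.168.193.128/25 (123 hosts, 126 usable); 192.168.194.0/25 (93 hosts, 126 usable)


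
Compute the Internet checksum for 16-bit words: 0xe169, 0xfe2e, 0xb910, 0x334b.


Sum all words (with carry folding):
+ 0xe169 = 0xe169
+ 0xfe2e = 0xdf98
+ 0xb910 = 0x98a9
+ 0x334b = 0xcbf4
One's complement: ~0xcbf4
Checksum = 0x340b


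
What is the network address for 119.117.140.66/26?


IP:   01110111.01110101.10001100.01000010
Mask: 11111111.11111111.11111111.11000000
AND operation:
Net:  01110111.01110101.10001100.01000000
Network: 119.117.140.64/26


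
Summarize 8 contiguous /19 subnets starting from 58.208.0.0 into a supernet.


Original prefix: /19
Number of subnets: 8 = 2^3
New prefix = 19 - 3 = 16
Supernet: 58.208.0.0/16


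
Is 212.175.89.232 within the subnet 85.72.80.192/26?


Subnet network: 85.72.80.192
Test IP AND mask: 212.175.89.192
No, 212.175.89.232 is not in 85.72.80.192/26


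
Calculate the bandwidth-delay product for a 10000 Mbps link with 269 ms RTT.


BDP = bandwidth * RTT
= 10000 Mbps * 269 ms
= 10000 * 1e6 * 269 / 1000 bits
= 2690000000 bits
= 336250000 bytes
= 328369.1406 KB
BDP = 2690000000 bits (336250000 bytes)


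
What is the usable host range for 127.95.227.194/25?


Network: 127.95.227.128
Broadcast: 127.95.227.255
First usable = network + 1
Last usable = broadcast - 1
Range: 127.95.227.129 to 127.95.227.254


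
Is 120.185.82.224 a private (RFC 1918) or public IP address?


RFC 1918 private ranges:
  10.0.0.0/8 (10.0.0.0 - 10.255.255.255)
  172.16.0.0/12 (172.16.0.0 - 172.31.255.255)
  192.168.0.0/16 (192.168.0.0 - 192.168.255.255)
Public (not in any RFC 1918 range)


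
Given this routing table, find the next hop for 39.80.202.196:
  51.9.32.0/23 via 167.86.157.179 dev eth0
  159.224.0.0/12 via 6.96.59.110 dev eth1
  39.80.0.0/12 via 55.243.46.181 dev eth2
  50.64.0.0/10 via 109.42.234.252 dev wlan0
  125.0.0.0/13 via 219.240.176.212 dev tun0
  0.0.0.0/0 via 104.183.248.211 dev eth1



Longest prefix match for 39.80.202.196:
  /23 51.9.32.0: no
  /12 159.224.0.0: no
  /12 39.80.0.0: MATCH
  /10 50.64.0.0: no
  /13 125.0.0.0: no
  /0 0.0.0.0: MATCH
Selected: next-hop 55.243.46.181 via eth2 (matched /12)


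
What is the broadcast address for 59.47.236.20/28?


Network: 59.47.236.16/28
Host bits = 4
Set all host bits to 1:
Broadcast: 59.47.236.31


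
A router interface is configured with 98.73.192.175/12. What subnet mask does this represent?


/12 means 12 network bits, 20 host bits
Binary: 11111111111100000000000000000000
Mask: 255.240.0.0


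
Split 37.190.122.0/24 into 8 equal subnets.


New prefix = 24 + 3 = 27
Each subnet has 32 addresses
  37.190.122.0/27
  37.190.122.32/27
  37.190.122.64/27
  37.190.122.96/27
  37.190.122.128/27
  37.190.122.160/27
  37.190.122.192/27
  37.190.122.224/27
Subnets: 37.190.122.0/27, 37.190.122.32/27, 37.190.122.64/27, 37.190.122.96/27, 37.190.122.128/27, 37.190.122.160/27, 37.190.122.192/27, 37.190.122.224/27


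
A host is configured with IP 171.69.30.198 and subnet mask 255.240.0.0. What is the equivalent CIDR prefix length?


Binary: 11111111.11110000.00000000.00000000
Count leading 1s
Prefix: /12


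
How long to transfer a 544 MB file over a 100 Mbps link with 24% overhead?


Effective throughput = 100 * (1 - 24/100) = 76 Mbps
File size in Mb = 544 * 8 = 4352 Mb
Time = 4352 / 76
Time = 57.2632 seconds


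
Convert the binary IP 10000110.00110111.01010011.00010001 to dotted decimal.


10000110 = 134
00110111 = 55
01010011 = 83
00010001 = 17
IP: 134.55.83.17


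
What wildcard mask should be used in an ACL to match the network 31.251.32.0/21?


Subnet mask: 255.255.248.0
Wildcard = 255.255.255.255 - subnet mask
255 - 255 = 0
255 - 255 = 0
255 - 248 = 7
255 - 0 = 255
Wildcard: 0.0.7.255


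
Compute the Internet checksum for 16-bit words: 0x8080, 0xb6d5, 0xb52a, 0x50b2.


Sum all words (with carry folding):
+ 0x8080 = 0x8080
+ 0xb6d5 = 0x3756
+ 0xb52a = 0xec80
+ 0x50b2 = 0x3d33
One's complement: ~0x3d33
Checksum = 0xc2cc


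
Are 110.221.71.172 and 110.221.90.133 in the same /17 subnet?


Mask: 255.255.128.0
110.221.71.172 AND mask = 110.221.0.0
110.221.90.133 AND mask = 110.221.0.0
Yes, same subnet (110.221.0.0)


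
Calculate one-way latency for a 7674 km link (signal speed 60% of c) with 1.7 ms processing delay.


Speed = 0.6 * 3e5 km/s = 180000 km/s
Propagation delay = 7674 / 180000 = 0.0426 s = 42.6333 ms
Processing delay = 1.7 ms
Total one-way latency = 44.3333 ms


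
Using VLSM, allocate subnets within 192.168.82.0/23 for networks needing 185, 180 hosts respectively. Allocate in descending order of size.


185 hosts -> /24 (254 usable): 192.168.82.0/24
180 hosts -> /24 (254 usable): 192.168.83.0/24
Allocation: 192.168.82.0/24 (185 hosts, 254 usable); 192.168.83.0/24 (180 hosts, 254 usable)


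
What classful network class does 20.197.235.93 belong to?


First octet: 20
Binary: 00010100
0xxxxxxx -> Class A (1-126)
Class A, default mask 255.0.0.0 (/8)


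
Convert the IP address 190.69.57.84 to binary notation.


190 = 10111110
69 = 01000101
57 = 00111001
84 = 01010100
Binary: 10111110.01000101.00111001.01010100


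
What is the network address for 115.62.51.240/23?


IP:   01110011.00111110.00110011.11110000
Mask: 11111111.11111111.11111110.00000000
AND operation:
Net:  01110011.00111110.00110010.00000000
Network: 115.62.50.0/23


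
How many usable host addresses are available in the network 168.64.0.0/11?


Host bits = 32 - 11 = 21
Total addresses = 2^21 = 2097152
Usable = total - 2 (network and broadcast)
Usable hosts: 2097150


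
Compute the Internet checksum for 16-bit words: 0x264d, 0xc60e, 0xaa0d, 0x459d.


Sum all words (with carry folding):
+ 0x264d = 0x264d
+ 0xc60e = 0xec5b
+ 0xaa0d = 0x9669
+ 0x459d = 0xdc06
One's complement: ~0xdc06
Checksum = 0x23f9


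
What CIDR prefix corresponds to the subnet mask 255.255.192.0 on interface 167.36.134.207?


Binary: 11111111.11111111.11000000.00000000
Count leading 1s
Prefix: /18


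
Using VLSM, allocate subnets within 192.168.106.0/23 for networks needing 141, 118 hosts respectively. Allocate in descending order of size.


141 hosts -> /24 (254 usable): 192.168.106.0/24
118 hosts -> /25 (126 usable): 192.168.107.0/25
Allocation: 192.168.106.0/24 (141 hosts, 254 usable); 192.168.107.0/25 (118 hosts, 126 usable)


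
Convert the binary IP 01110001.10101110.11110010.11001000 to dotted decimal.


01110001 = 113
10101110 = 174
11110010 = 242
11001000 = 200
IP: 113.174.242.200


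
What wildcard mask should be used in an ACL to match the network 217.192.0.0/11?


Subnet mask: 255.224.0.0
Wildcard = 255.255.255.255 - subnet mask
255 - 255 = 0
255 - 224 = 31
255 - 0 = 255
255 - 0 = 255
Wildcard: 0.31.255.255


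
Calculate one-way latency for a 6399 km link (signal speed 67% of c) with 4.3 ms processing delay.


Speed = 0.67 * 3e5 km/s = 201000 km/s
Propagation delay = 6399 / 201000 = 0.0318 s = 31.8358 ms
Processing delay = 4.3 ms
Total one-way latency = 36.1358 ms


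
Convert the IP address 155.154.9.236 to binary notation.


155 = 10011011
154 = 10011010
9 = 00001001
236 = 11101100
Binary: 10011011.10011010.00001001.11101100


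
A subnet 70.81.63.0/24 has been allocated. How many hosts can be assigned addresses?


Host bits = 32 - 24 = 8
Total addresses = 2^8 = 256
Usable = total - 2 (network and broadcast)
Usable hosts: 254


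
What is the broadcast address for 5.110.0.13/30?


Network: 5.110.0.12/30
Host bits = 2
Set all host bits to 1:
Broadcast: 5.110.0.15


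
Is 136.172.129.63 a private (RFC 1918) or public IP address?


RFC 1918 private ranges:
  10.0.0.0/8 (10.0.0.0 - 10.255.255.255)
  172.16.0.0/12 (172.16.0.0 - 172.31.255.255)
  192.168.0.0/16 (192.168.0.0 - 192.168.255.255)
Public (not in any RFC 1918 range)


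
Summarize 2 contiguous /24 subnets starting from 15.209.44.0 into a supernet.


Original prefix: /24
Number of subnets: 2 = 2^1
New prefix = 24 - 1 = 23
Supernet: 15.209.44.0/23


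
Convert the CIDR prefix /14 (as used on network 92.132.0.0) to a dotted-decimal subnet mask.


/14 means 14 network bits, 18 host bits
Binary: 11111111111111000000000000000000
Mask: 255.252.0.0


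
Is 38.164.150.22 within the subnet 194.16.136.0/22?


Subnet network: 194.16.136.0
Test IP AND mask: 38.164.148.0
No, 38.164.150.22 is not in 194.16.136.0/22


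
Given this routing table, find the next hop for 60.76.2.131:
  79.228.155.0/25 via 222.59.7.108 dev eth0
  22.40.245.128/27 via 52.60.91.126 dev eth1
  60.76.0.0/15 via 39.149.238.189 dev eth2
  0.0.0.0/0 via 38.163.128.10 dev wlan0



Longest prefix match for 60.76.2.131:
  /25 79.228.155.0: no
  /27 22.40.245.128: no
  /15 60.76.0.0: MATCH
  /0 0.0.0.0: MATCH
Selected: next-hop 39.149.238.189 via eth2 (matched /15)


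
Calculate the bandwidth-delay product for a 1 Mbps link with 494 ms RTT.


BDP = bandwidth * RTT
= 1 Mbps * 494 ms
= 1 * 1e6 * 494 / 1000 bits
= 494000 bits
= 61750 bytes
= 60.3027 KB
BDP = 494000 bits (61750 bytes)


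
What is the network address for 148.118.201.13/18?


IP:   10010100.01110110.11001001.00001101
Mask: 11111111.11111111.11000000.00000000
AND operation:
Net:  10010100.01110110.11000000.00000000
Network: 148.118.192.0/18


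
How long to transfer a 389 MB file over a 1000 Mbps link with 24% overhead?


Effective throughput = 1000 * (1 - 24/100) = 760 Mbps
File size in Mb = 389 * 8 = 3112 Mb
Time = 3112 / 760
Time = 4.0947 seconds


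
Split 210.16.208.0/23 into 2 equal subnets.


New prefix = 23 + 1 = 24
Each subnet has 256 addresses
  210.16.208.0/24
  210.16.209.0/24
Subnets: 210.16.208.0/24, 210.16.209.0/24


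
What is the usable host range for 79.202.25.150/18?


Network: 79.202.0.0
Broadcast: 79.202.63.255
First usable = network + 1
Last usable = broadcast - 1
Range: 79.202.0.1 to 79.202.63.254


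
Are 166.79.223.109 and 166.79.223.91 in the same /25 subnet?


Mask: 255.255.255.128
166.79.223.109 AND mask = 166.79.223.0
166.79.223.91 AND mask = 166.79.223.0
Yes, same subnet (166.79.223.0)


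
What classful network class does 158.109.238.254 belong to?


First octet: 158
Binary: 10011110
10xxxxxx -> Class B (128-191)
Class B, default mask 255.255.0.0 (/16)


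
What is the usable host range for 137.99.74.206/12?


Network: 137.96.0.0
Broadcast: 137.111.255.255
First usable = network + 1
Last usable = broadcast - 1
Range: 137.96.0.1 to 137.111.255.254


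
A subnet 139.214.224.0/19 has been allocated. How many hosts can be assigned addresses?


Host bits = 32 - 19 = 13
Total addresses = 2^13 = 8192
Usable = total - 2 (network and broadcast)
Usable hosts: 8190


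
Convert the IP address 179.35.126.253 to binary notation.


179 = 10110011
35 = 00100011
126 = 01111110
253 = 11111101
Binary: 10110011.00100011.01111110.11111101


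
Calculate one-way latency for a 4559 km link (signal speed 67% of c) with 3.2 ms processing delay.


Speed = 0.67 * 3e5 km/s = 201000 km/s
Propagation delay = 4559 / 201000 = 0.0227 s = 22.6816 ms
Processing delay = 3.2 ms
Total one-way latency = 25.8816 ms


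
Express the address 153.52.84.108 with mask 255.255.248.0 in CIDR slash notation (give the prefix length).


Binary: 11111111.11111111.11111000.00000000
Count leading 1s
Prefix: /21


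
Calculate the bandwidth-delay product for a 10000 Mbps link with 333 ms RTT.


BDP = bandwidth * RTT
= 10000 Mbps * 333 ms
= 10000 * 1e6 * 333 / 1000 bits
= 3330000000 bits
= 416250000 bytes
= 406494.1406 KB
BDP = 3330000000 bits (416250000 bytes)


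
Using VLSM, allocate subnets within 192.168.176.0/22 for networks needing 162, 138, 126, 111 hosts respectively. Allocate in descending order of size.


162 hosts -> /24 (254 usable): 192.168.176.0/24
138 hosts -> /24 (254 usable): 192.168.177.0/24
126 hosts -> /25 (126 usable): 192.168.178.0/25
111 hosts -> /25 (126 usable): 192.168.178.128/25
Allocation: 192.168.176.0/24 (162 hosts, 254 usable); 192.168.177.0/24 (138 hosts, 254 usable); 192.168.178.0/25 (126 hosts, 126 usable); 192.168.178.128/25 (111 hosts, 126 usable)


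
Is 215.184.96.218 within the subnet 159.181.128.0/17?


Subnet network: 159.181.128.0
Test IP AND mask: 215.184.0.0
No, 215.184.96.218 is not in 159.181.128.0/17


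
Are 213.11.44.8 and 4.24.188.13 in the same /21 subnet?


Mask: 255.255.248.0
213.11.44.8 AND mask = 213.11.40.0
4.24.188.13 AND mask = 4.24.184.0
No, different subnets (213.11.40.0 vs 4.24.184.0)


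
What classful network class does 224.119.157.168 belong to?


First octet: 224
Binary: 11100000
1110xxxx -> Class D (224-239)
Class D (multicast), default mask N/A


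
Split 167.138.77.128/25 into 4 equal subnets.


New prefix = 25 + 2 = 27
Each subnet has 32 addresses
  167.138.77.128/27
  167.138.77.160/27
  167.138.77.192/27
  167.138.77.224/27
Subnets: 167.138.77.128/27, 167.138.77.160/27, 167.138.77.192/27, 167.138.77.224/27


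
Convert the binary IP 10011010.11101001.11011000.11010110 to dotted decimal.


10011010 = 154
11101001 = 233
11011000 = 216
11010110 = 214
IP: 154.233.216.214


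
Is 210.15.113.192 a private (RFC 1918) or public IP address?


RFC 1918 private ranges:
  10.0.0.0/8 (10.0.0.0 - 10.255.255.255)
  172.16.0.0/12 (172.16.0.0 - 172.31.255.255)
  192.168.0.0/16 (192.168.0.0 - 192.168.255.255)
Public (not in any RFC 1918 range)


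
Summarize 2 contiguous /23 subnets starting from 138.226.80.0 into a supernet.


Original prefix: /23
Number of subnets: 2 = 2^1
New prefix = 23 - 1 = 22
Supernet: 138.226.80.0/22


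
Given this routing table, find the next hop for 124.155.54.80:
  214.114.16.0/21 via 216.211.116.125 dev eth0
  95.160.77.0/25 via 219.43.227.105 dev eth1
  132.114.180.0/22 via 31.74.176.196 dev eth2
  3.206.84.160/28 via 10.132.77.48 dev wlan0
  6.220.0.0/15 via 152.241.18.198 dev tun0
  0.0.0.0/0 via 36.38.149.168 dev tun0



Longest prefix match for 124.155.54.80:
  /21 214.114.16.0: no
  /25 95.160.77.0: no
  /22 132.114.180.0: no
  /28 3.206.84.160: no
  /15 6.220.0.0: no
  /0 0.0.0.0: MATCH
Selected: next-hop 36.38.149.168 via tun0 (matched /0)


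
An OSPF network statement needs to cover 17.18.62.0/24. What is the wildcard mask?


Subnet mask: 255.255.255.0
Wildcard = 255.255.255.255 - subnet mask
255 - 255 = 0
255 - 255 = 0
255 - 255 = 0
255 - 0 = 255
Wildcard: 0.0.0.255


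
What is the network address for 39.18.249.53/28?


IP:   00100111.00010010.11111001.00110101
Mask: 11111111.11111111.11111111.11110000
AND operation:
Net:  00100111.00010010.11111001.00110000
Network: 39.18.249.48/28


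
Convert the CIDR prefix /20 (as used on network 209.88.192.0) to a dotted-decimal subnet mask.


/20 means 20 network bits, 12 host bits
Binary: 11111111111111111111000000000000
Mask: 255.255.240.0
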